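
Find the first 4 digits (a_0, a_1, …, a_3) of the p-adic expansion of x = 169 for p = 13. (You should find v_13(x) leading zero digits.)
(a_0, …, a_3) = (0, 0, 1, 0)

v_13(169) = 2, so a_0 = ... = a_1 = 0. Factor out: x = 13^2 · u with u = 1 a unit in ℤ_13. Expand u iteratively via a_{v+i} = u_i mod 13, u_{i+1} = (u_i − a_{v+i})/13:
  u_0 = 1;  a_2 = 1;  u_1 = (u_0 − 1)/13 = 0
  u_1 = 0;  a_3 = 0;  u_2 = (u_1 − 0)/13 = 0
Digits: (0, 0, 1, 0).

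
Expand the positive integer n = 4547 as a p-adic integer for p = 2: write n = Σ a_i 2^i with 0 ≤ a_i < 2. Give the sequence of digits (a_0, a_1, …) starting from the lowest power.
(a_0, a_1, …) = (1, 1, 0, 0, 0, 0, 1, 1, 1, 0, 0, 0, 1)

Repeated division by 2 gives the digits low-to-high: 4547 = 1 + 1·2^1 + 1·2^6 + 1·2^7 + 1·2^8 + 1·2^12. Digit sequence: (1, 1, 0, 0, 0, 0, 1, 1, 1, 0, 0, 0, 1).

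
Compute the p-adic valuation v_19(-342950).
v_19(-342950) = 3

v_19(n) is the largest exponent k such that 19^k divides n. Factor out: -342950 = -19^3 · 50. (Sign doesn't affect v_p.) So v_19(-342950) = 3.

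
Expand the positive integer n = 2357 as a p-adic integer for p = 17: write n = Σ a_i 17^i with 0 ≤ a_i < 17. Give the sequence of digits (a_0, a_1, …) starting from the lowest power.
(a_0, a_1, …) = (11, 2, 8)

Repeated division by 17 gives the digits low-to-high: 2357 = 11 + 2·17^1 + 8·17^2. Digit sequence: (11, 2, 8).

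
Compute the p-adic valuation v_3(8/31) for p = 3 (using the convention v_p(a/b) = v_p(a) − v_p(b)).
v_3(8/31) = 0

Factor powers of 3 from the numerator and denominator of the reduced fraction: 8 = 3^0 · 8 and 31 = 3^0 · 31. Apply v_p(a/b) = v_p(a) − v_p(b): v_3(8/31) = 0 − 0 = 0.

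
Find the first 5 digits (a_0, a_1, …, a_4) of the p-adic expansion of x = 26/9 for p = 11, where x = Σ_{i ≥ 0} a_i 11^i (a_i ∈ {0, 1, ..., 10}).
(a_0, …, a_4) = (9, 8, 9, 4, 2)

v_11(26/9) = 0 (numerator and denominator both coprime to 11), so x ∈ ℤ_11^×. Compute digits iteratively via a_i = x_i mod 11, x_{i+1} = (x_i − a_i)/11, with x_0 = x:
  x_0 = 26/9;  a_0 = 9;  x_1 = (x_0 − 9)/11 = -5/9
  x_1 = -5/9;  a_1 = 8;  x_2 = (x_1 − 8)/11 = -7/9
  x_2 = -7/9;  a_2 = 9;  x_3 = (x_2 − 9)/11 = -8/9
  x_3 = -8/9;  a_3 = 4;  x_4 = (x_3 − 4)/11 = -4/9
  x_4 = -4/9;  a_4 = 2;  x_5 = (x_4 − 2)/11 = -2/9
Digits: (9, 8, 9, 4, 2).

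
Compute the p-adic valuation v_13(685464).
v_13(685464) = 4

v_13(n) is the largest exponent k such that 13^k divides n. Factor out: 685464 = 13^4 · 24. (Sign doesn't affect v_p.) So v_13(685464) = 4.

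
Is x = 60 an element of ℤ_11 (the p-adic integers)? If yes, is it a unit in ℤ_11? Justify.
x ∈ ℤ_11^× (unit); v_11(x) = 0

ℤ_11 = {x ∈ ℚ_11 : v_11(x) ≥ 0} and ℤ_11^× = {x ∈ ℤ_11 : v_11(x) = 0}. Here v_11(60) = v_11(num) − v_11(den) = 0; compare against these criteria.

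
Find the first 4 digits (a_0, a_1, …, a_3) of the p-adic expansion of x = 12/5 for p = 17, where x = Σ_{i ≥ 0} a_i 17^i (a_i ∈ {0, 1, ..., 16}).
(a_0, …, a_3) = (16, 6, 3, 10)

v_17(12/5) = 0 (numerator and denominator both coprime to 17), so x ∈ ℤ_17^×. Compute digits iteratively via a_i = x_i mod 17, x_{i+1} = (x_i − a_i)/17, with x_0 = x:
  x_0 = 12/5;  a_0 = 16;  x_1 = (x_0 − 16)/17 = -4/5
  x_1 = -4/5;  a_1 = 6;  x_2 = (x_1 − 6)/17 = -2/5
  x_2 = -2/5;  a_2 = 3;  x_3 = (x_2 − 3)/17 = -1/5
  x_3 = -1/5;  a_3 = 10;  x_4 = (x_3 − 10)/17 = -3/5
Digits: (16, 6, 3, 10).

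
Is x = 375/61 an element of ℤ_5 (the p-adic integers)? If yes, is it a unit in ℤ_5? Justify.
x ∈ ℤ_5 but not a unit; v_5(x) = 3 > 0

ℤ_5 = {x ∈ ℚ_5 : v_5(x) ≥ 0} and ℤ_5^× = {x ∈ ℤ_5 : v_5(x) = 0}. Here v_5(375/61) = v_5(num) − v_5(den) = 3; compare against these criteria.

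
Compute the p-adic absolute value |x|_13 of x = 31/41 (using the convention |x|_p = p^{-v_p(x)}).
|31/41|_13 = 1

Step 1 — compute v_13(x) by factoring powers of 13 out of the numerator and denominator: v_13(31/41) = 0. Step 2 — apply |x|_p = p^{-v_p(x)} = 13^{0} = 1.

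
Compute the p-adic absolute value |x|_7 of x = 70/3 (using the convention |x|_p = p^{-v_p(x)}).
|70/3|_7 = 1/7

Step 1 — compute v_7(x) by factoring powers of 7 out of the numerator and denominator: v_7(70/3) = 1. Step 2 — apply |x|_p = p^{-v_p(x)} = 7^{-1} = 1/7.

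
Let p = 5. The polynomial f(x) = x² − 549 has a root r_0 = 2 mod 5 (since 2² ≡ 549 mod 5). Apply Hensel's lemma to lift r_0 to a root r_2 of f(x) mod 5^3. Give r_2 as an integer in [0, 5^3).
r_2 = 7 (mod 125)

Hensel's recurrence: r_{i+1} = r_i − f(r_i)·(f′(r_i))^{-1} mod 5^{i+2}, with f′(x) = 2x. Iterate:
  r_0 = 2 (mod 5)
  r_1 = 7 (mod 25)
  r_2 = 7 (mod 125)
Final: r_2 = 7, and one checks f(r_2) ≡ 0 mod 5^3.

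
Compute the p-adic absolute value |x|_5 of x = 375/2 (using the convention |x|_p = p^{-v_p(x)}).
|375/2|_5 = 1/125

Step 1 — compute v_5(x) by factoring powers of 5 out of the numerator and denominator: v_5(375/2) = 3. Step 2 — apply |x|_p = p^{-v_p(x)} = 5^{-3} = 1/125.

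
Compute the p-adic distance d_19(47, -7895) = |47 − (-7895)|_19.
d_19(47, -7895) = 1/361

Step 1 — x − y = 47 − (-7895) = 7942. Step 2 — v_19(7942) = 2 (factor: 7942 = (19^2 · 22); the sign does not affect v_p). Step 3 — |x − y|_19 = 19^{-2} = 1/361.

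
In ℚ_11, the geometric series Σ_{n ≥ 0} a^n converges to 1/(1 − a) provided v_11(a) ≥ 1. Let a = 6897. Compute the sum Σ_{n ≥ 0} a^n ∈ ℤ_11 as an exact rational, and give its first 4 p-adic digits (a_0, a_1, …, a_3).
Σ a^n = 1/(1 − a) = -1/6896;  first 4 digits = (1, 0, 2, 5)

v_11(a) = 2 ≥ 1, so the series converges in ℤ_11 to 1/(1 − a) = 1/(1 − 6897) = -1/6896. Expand this rational in ℤ_11: compute digits iteratively via d_i = x_i mod 11, x_{i+1} = (x_i − d_i)/11. The first 4 digits are (1, 0, 2, 5).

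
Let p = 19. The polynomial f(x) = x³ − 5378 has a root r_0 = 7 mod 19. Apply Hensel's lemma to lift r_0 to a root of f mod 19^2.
r_1 = 83 (mod 361)

Hensel: r_{i+1} = r_i − f(r_i)/f′(r_i) mod 19^{i+2}, where f′(x) = 3x². Iterate:
  r_0 = 7 (mod 19)
  r_1 = 83 (mod 361)
Final: r = 83 with f(r) ≡ 0 mod 19^2.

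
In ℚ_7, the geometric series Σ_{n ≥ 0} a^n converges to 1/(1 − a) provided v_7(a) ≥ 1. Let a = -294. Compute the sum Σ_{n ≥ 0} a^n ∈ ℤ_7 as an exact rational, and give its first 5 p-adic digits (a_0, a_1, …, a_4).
Σ a^n = 1/(1 − a) = 1/295;  first 5 digits = (1, 0, 1, 6, 0)

v_7(a) = 2 ≥ 1, so the series converges in ℤ_7 to 1/(1 − a) = 1/(1 − (-294)) = 1/295. Expand this rational in ℤ_7: compute digits iteratively via d_i = x_i mod 7, x_{i+1} = (x_i − d_i)/7. The first 5 digits are (1, 0, 1, 6, 0).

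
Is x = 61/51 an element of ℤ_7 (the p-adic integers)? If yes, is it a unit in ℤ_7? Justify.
x ∈ ℤ_7^× (unit); v_7(x) = 0

ℤ_7 = {x ∈ ℚ_7 : v_7(x) ≥ 0} and ℤ_7^× = {x ∈ ℤ_7 : v_7(x) = 0}. Here v_7(61/51) = v_7(num) − v_7(den) = 0; compare against these criteria.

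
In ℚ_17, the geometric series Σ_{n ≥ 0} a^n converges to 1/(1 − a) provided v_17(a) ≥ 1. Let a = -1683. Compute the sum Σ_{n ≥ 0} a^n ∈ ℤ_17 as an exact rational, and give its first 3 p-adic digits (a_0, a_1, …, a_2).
Σ a^n = 1/(1 − a) = 1/1684;  first 3 digits = (1, 3, 3)

v_17(a) = 1 ≥ 1, so the series converges in ℤ_17 to 1/(1 − a) = 1/(1 − (-1683)) = 1/1684. Expand this rational in ℤ_17: compute digits iteratively via d_i = x_i mod 17, x_{i+1} = (x_i − d_i)/17. The first 3 digits are (1, 3, 3).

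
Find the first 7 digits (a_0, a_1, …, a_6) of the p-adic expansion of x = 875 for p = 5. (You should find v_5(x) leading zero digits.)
(a_0, …, a_6) = (0, 0, 0, 2, 1, 0, 0)

v_5(875) = 3, so a_0 = ... = a_2 = 0. Factor out: x = 5^3 · u with u = 7 a unit in ℤ_5. Expand u iteratively via a_{v+i} = u_i mod 5, u_{i+1} = (u_i − a_{v+i})/5:
  u_0 = 7;  a_3 = 2;  u_1 = (u_0 − 2)/5 = 1
  u_1 = 1;  a_4 = 1;  u_2 = (u_1 − 1)/5 = 0
  u_2 = 0;  a_5 = 0;  u_3 = (u_2 − 0)/5 = 0
  u_3 = 0;  a_6 = 0;  u_4 = (u_3 − 0)/5 = 0
Digits: (0, 0, 0, 2, 1, 0, 0).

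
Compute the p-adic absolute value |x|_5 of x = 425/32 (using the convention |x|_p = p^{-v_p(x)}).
|425/32|_5 = 1/25

Step 1 — compute v_5(x) by factoring powers of 5 out of the numerator and denominator: v_5(425/32) = 2. Step 2 — apply |x|_p = p^{-v_p(x)} = 5^{-2} = 1/25.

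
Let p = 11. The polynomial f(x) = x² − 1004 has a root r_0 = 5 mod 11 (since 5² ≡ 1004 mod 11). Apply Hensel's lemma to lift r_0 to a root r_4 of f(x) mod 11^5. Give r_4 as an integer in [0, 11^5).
r_4 = 24315 (mod 161051)

Hensel's recurrence: r_{i+1} = r_i − f(r_i)·(f′(r_i))^{-1} mod 11^{i+2}, with f′(x) = 2x. Iterate:
  r_0 = 5 (mod 11)
  r_1 = 115 (mod 121)
  r_2 = 357 (mod 1331)
  r_3 = 9674 (mod 14641)
  r_4 = 24315 (mod 161051)
Final: r_4 = 24315, and one checks f(r_4) ≡ 0 mod 11^5.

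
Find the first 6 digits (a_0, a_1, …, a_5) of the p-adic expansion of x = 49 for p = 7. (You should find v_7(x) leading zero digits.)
(a_0, …, a_5) = (0, 0, 1, 0, 0, 0)

v_7(49) = 2, so a_0 = ... = a_1 = 0. Factor out: x = 7^2 · u with u = 1 a unit in ℤ_7. Expand u iteratively via a_{v+i} = u_i mod 7, u_{i+1} = (u_i − a_{v+i})/7:
  u_0 = 1;  a_2 = 1;  u_1 = (u_0 − 1)/7 = 0
  u_1 = 0;  a_3 = 0;  u_2 = (u_1 − 0)/7 = 0
  u_2 = 0;  a_4 = 0;  u_3 = (u_2 − 0)/7 = 0
  u_3 = 0;  a_5 = 0;  u_4 = (u_3 − 0)/7 = 0
Digits: (0, 0, 1, 0, 0, 0).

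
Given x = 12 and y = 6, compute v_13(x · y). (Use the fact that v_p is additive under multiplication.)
v_13(72) = 0

v_p(x) = 0 (factor: 12 = 13^0 · 12); v_p(y) = 0 (factor: 6 = 13^0 · 6). Additivity: v_p(xy) = v_p(x) + v_p(y) = 0 + 0 = 0. (Direct check: xy = 72 = 13^0 · (72).)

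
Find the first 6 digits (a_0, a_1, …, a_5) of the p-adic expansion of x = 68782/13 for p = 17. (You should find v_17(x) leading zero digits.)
(a_0, …, a_5) = (0, 0, 0, 5, 5, 1)

v_17(68782/13) = 3, so a_0 = ... = a_2 = 0. Factor out: x = 17^3 · u with u = 14/13 a unit in ℤ_17. Expand u iteratively via a_{v+i} = u_i mod 17, u_{i+1} = (u_i − a_{v+i})/17:
  u_0 = 14/13;  a_3 = 5;  u_1 = (u_0 − 5)/17 = -3/13
  u_1 = -3/13;  a_4 = 5;  u_2 = (u_1 − 5)/17 = -4/13
  u_2 = -4/13;  a_5 = 1;  u_3 = (u_2 − 1)/17 = -1/13
Digits: (0, 0, 0, 5, 5, 1).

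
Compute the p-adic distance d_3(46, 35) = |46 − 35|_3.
d_3(46, 35) = 1

Step 1 — x − y = 46 − 35 = 11. Step 2 — v_3(11) = 0 (factor: 11 = (3^0 · 11); the sign does not affect v_p). Step 3 — |x − y|_3 = 3^{0} = 1.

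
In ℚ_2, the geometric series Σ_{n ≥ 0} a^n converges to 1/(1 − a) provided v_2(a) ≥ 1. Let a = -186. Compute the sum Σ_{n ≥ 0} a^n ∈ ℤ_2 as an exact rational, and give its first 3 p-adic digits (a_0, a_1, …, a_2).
Σ a^n = 1/(1 − a) = 1/187;  first 3 digits = (1, 1, 0)

v_2(a) = 1 ≥ 1, so the series converges in ℤ_2 to 1/(1 − a) = 1/(1 − (-186)) = 1/187. Expand this rational in ℤ_2: compute digits iteratively via d_i = x_i mod 2, x_{i+1} = (x_i − d_i)/2. The first 3 digits are (1, 1, 0).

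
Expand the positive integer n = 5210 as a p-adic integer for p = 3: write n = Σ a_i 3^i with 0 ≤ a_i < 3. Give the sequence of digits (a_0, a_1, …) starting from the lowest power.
(a_0, a_1, …) = (2, 2, 2, 0, 1, 0, 1, 2)

Repeated division by 3 gives the digits low-to-high: 5210 = 2 + 2·3^1 + 2·3^2 + 1·3^4 + 1·3^6 + 2·3^7. Digit sequence: (2, 2, 2, 0, 1, 0, 1, 2).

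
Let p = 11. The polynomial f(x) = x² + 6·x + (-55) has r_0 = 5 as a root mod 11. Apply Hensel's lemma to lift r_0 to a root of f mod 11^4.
r_3 = 5 (mod 14641)

Hensel: r_{i+1} = r_i − f(r_i)·(f′(r_i))^{-1} mod 11^{i+2}, f′(x) = 2x + 6. Iterate:
  r_0 = 5 (mod 11)
  r_1 = 5 (mod 121)
  r_2 = 5 (mod 1331)
  r_3 = 5 (mod 14641)
Final: r = 5 satisfies f(r) ≡ 0 mod 11^4.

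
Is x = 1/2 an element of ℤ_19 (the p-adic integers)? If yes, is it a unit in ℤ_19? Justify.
x ∈ ℤ_19^× (unit); v_19(x) = 0

ℤ_19 = {x ∈ ℚ_19 : v_19(x) ≥ 0} and ℤ_19^× = {x ∈ ℤ_19 : v_19(x) = 0}. Here v_19(1/2) = v_19(num) − v_19(den) = 0; compare against these criteria.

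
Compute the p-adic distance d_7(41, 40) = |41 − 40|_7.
d_7(41, 40) = 1

Step 1 — x − y = 41 − 40 = 1. Step 2 — v_7(1) = 0 (factor: 1 = (7^0 · 1); the sign does not affect v_p). Step 3 — |x − y|_7 = 7^{0} = 1.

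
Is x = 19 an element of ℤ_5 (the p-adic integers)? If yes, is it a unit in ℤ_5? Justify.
x ∈ ℤ_5^× (unit); v_5(x) = 0

ℤ_5 = {x ∈ ℚ_5 : v_5(x) ≥ 0} and ℤ_5^× = {x ∈ ℤ_5 : v_5(x) = 0}. Here v_5(19) = v_5(num) − v_5(den) = 0; compare against these criteria.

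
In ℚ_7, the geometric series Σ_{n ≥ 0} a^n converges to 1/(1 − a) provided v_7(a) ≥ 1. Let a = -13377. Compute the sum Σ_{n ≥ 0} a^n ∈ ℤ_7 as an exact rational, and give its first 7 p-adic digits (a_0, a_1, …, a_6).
Σ a^n = 1/(1 − a) = 1/13378;  first 7 digits = (1, 0, 0, 3, 1, 6, 1)

v_7(a) = 3 ≥ 1, so the series converges in ℤ_7 to 1/(1 − a) = 1/(1 − (-13377)) = 1/13378. Expand this rational in ℤ_7: compute digits iteratively via d_i = x_i mod 7, x_{i+1} = (x_i − d_i)/7. The first 7 digits are (1, 0, 0, 3, 1, 6, 1).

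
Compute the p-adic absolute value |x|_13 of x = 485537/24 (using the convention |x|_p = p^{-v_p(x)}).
|485537/24|_13 = 1/28561

Step 1 — compute v_13(x) by factoring powers of 13 out of the numerator and denominator: v_13(485537/24) = 4. Step 2 — apply |x|_p = p^{-v_p(x)} = 13^{-4} = 1/28561.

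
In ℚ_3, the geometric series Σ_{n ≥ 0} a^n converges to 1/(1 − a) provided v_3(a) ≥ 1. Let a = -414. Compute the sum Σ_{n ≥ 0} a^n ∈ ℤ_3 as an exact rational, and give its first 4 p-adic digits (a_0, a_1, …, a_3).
Σ a^n = 1/(1 − a) = 1/415;  first 4 digits = (1, 0, 2, 2)

v_3(a) = 2 ≥ 1, so the series converges in ℤ_3 to 1/(1 − a) = 1/(1 − (-414)) = 1/415. Expand this rational in ℤ_3: compute digits iteratively via d_i = x_i mod 3, x_{i+1} = (x_i − d_i)/3. The first 4 digits are (1, 0, 2, 2).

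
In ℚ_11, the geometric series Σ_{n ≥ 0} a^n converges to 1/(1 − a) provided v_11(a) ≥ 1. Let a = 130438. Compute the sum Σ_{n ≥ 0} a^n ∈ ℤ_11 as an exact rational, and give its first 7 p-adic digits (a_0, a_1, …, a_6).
Σ a^n = 1/(1 − a) = -1/130437;  first 7 digits = (1, 0, 0, 10, 8, 0, 1)

v_11(a) = 3 ≥ 1, so the series converges in ℤ_11 to 1/(1 − a) = 1/(1 − 130438) = -1/130437. Expand this rational in ℤ_11: compute digits iteratively via d_i = x_i mod 11, x_{i+1} = (x_i − d_i)/11. The first 7 digits are (1, 0, 0, 10, 8, 0, 1).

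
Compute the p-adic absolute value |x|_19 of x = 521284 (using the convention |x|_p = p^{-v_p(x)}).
|521284|_19 = 1/130321

Step 1 — compute v_19(x) by factoring powers of 19 out of the numerator and denominator: v_19(521284) = 4. Step 2 — apply |x|_p = p^{-v_p(x)} = 19^{-4} = 1/130321.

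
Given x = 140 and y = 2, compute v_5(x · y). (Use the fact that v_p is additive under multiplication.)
v_5(280) = 1

v_p(x) = 1 (factor: 140 = 5^1 · 28); v_p(y) = 0 (factor: 2 = 5^0 · 2). Additivity: v_p(xy) = v_p(x) + v_p(y) = 1 + 0 = 1. (Direct check: xy = 280 = 5^1 · (56).)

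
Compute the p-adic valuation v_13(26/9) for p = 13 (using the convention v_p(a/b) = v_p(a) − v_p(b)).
v_13(26/9) = 1

Factor powers of 13 from the numerator and denominator of the reduced fraction: 26 = 13^1 · 2 and 9 = 13^0 · 9. Apply v_p(a/b) = v_p(a) − v_p(b): v_13(26/9) = 1 − 0 = 1.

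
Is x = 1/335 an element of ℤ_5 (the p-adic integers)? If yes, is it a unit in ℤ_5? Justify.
x ∉ ℤ_5 (v_5(x) = -1 < 0)

ℤ_5 = {x ∈ ℚ_5 : v_5(x) ≥ 0} and ℤ_5^× = {x ∈ ℤ_5 : v_5(x) = 0}. Here v_5(1/335) = v_5(num) − v_5(den) = -1; compare against these criteria.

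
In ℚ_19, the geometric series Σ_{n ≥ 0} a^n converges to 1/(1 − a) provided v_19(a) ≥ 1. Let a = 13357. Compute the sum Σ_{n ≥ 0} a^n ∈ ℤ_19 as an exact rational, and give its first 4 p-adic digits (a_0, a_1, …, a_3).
Σ a^n = 1/(1 − a) = -1/13356;  first 4 digits = (1, 0, 18, 1)

v_19(a) = 2 ≥ 1, so the series converges in ℤ_19 to 1/(1 − a) = 1/(1 − 13357) = -1/13356. Expand this rational in ℤ_19: compute digits iteratively via d_i = x_i mod 19, x_{i+1} = (x_i − d_i)/19. The first 4 digits are (1, 0, 18, 1).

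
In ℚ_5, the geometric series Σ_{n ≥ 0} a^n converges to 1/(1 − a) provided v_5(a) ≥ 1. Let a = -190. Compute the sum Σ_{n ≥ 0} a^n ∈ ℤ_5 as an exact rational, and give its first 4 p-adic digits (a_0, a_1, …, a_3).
Σ a^n = 1/(1 − a) = 1/191;  first 4 digits = (1, 2, 1, 0)

v_5(a) = 1 ≥ 1, so the series converges in ℤ_5 to 1/(1 − a) = 1/(1 − (-190)) = 1/191. Expand this rational in ℤ_5: compute digits iteratively via d_i = x_i mod 5, x_{i+1} = (x_i − d_i)/5. The first 4 digits are (1, 2, 1, 0).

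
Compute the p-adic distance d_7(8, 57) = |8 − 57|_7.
d_7(8, 57) = 1/49

Step 1 — x − y = 8 − 57 = -49. Step 2 — v_7(-49) = 2 (factor: -49 = −(7^2 · 1); the sign does not affect v_p). Step 3 — |x − y|_7 = 7^{-2} = 1/49.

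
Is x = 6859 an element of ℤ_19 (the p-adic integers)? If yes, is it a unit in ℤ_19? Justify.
x ∈ ℤ_19 but not a unit; v_19(x) = 3 > 0

ℤ_19 = {x ∈ ℚ_19 : v_19(x) ≥ 0} and ℤ_19^× = {x ∈ ℤ_19 : v_19(x) = 0}. Here v_19(6859) = v_19(num) − v_19(den) = 3; compare against these criteria.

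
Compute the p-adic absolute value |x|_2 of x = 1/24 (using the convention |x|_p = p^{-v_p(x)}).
|1/24|_2 = 8

Step 1 — compute v_2(x) by factoring powers of 2 out of the numerator and denominator: v_2(1/24) = -3. Step 2 — apply |x|_p = p^{-v_p(x)} = 2^{3} = 8.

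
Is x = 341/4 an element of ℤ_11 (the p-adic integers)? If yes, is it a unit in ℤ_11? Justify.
x ∈ ℤ_11 but not a unit; v_11(x) = 1 > 0

ℤ_11 = {x ∈ ℚ_11 : v_11(x) ≥ 0} and ℤ_11^× = {x ∈ ℤ_11 : v_11(x) = 0}. Here v_11(341/4) = v_11(num) − v_11(den) = 1; compare against these criteria.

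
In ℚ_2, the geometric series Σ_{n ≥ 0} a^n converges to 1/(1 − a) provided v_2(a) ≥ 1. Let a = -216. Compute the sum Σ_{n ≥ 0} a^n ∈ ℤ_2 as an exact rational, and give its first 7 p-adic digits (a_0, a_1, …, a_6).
Σ a^n = 1/(1 − a) = 1/217;  first 7 digits = (1, 0, 0, 1, 0, 1, 1)

v_2(a) = 3 ≥ 1, so the series converges in ℤ_2 to 1/(1 − a) = 1/(1 − (-216)) = 1/217. Expand this rational in ℤ_2: compute digits iteratively via d_i = x_i mod 2, x_{i+1} = (x_i − d_i)/2. The first 7 digits are (1, 0, 0, 1, 0, 1, 1).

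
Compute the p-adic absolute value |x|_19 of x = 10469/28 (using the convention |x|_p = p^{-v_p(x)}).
|10469/28|_19 = 1/361

Step 1 — compute v_19(x) by factoring powers of 19 out of the numerator and denominator: v_19(10469/28) = 2. Step 2 — apply |x|_p = p^{-v_p(x)} = 19^{-2} = 1/361.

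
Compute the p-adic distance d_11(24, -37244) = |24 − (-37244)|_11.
d_11(24, -37244) = 1/1331

Step 1 — x − y = 24 − (-37244) = 37268. Step 2 — v_11(37268) = 3 (factor: 37268 = (11^3 · 28); the sign does not affect v_p). Step 3 — |x − y|_11 = 11^{-3} = 1/1331.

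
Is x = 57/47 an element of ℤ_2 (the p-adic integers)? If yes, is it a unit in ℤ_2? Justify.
x ∈ ℤ_2^× (unit); v_2(x) = 0

ℤ_2 = {x ∈ ℚ_2 : v_2(x) ≥ 0} and ℤ_2^× = {x ∈ ℤ_2 : v_2(x) = 0}. Here v_2(57/47) = v_2(num) − v_2(den) = 0; compare against these criteria.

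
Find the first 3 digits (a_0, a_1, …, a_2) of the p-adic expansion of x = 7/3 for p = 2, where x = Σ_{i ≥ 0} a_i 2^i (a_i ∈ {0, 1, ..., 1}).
(a_0, …, a_2) = (1, 0, 1)

v_2(7/3) = 0 (numerator and denominator both coprime to 2), so x ∈ ℤ_2^×. Compute digits iteratively via a_i = x_i mod 2, x_{i+1} = (x_i − a_i)/2, with x_0 = x:
  x_0 = 7/3;  a_0 = 1;  x_1 = (x_0 − 1)/2 = 2/3
  x_1 = 2/3;  a_1 = 0;  x_2 = (x_1 − 0)/2 = 1/3
  x_2 = 1/3;  a_2 = 1;  x_3 = (x_2 − 1)/2 = -1/3
Digits: (1, 0, 1).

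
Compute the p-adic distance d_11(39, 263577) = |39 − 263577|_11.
d_11(39, 263577) = 1/14641

Step 1 — x − y = 39 − 263577 = -263538. Step 2 — v_11(-263538) = 4 (factor: -263538 = −(11^4 · 18); the sign does not affect v_p). Step 3 — |x − y|_11 = 11^{-4} = 1/14641.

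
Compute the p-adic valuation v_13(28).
v_13(28) = 0

v_13(n) is the largest exponent k such that 13^k divides n. Factor out: 28 = 13^0 · 28. (Sign doesn't affect v_p.) So v_13(28) = 0.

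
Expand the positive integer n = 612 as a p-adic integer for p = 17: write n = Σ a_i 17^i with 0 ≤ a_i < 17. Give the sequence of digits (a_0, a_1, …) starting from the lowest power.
(a_0, a_1, …) = (0, 2, 2)

Repeated division by 17 gives the digits low-to-high: 612 = 2·17^1 + 2·17^2. Digit sequence: (0, 2, 2).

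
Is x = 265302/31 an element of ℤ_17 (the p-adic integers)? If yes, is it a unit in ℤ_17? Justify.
x ∈ ℤ_17 but not a unit; v_17(x) = 3 > 0

ℤ_17 = {x ∈ ℚ_17 : v_17(x) ≥ 0} and ℤ_17^× = {x ∈ ℤ_17 : v_17(x) = 0}. Here v_17(265302/31) = v_17(num) − v_17(den) = 3; compare against these criteria.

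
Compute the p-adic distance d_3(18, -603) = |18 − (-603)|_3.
d_3(18, -603) = 1/27

Step 1 — x − y = 18 − (-603) = 621. Step 2 — v_3(621) = 3 (factor: 621 = (3^3 · 23); the sign does not affect v_p). Step 3 — |x − y|_3 = 3^{-3} = 1/27.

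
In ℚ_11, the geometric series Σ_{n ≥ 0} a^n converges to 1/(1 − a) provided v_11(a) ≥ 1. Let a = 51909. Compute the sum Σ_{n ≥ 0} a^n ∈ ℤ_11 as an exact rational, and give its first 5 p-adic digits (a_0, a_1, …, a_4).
Σ a^n = 1/(1 − a) = -1/51908;  first 5 digits = (1, 0, 0, 6, 3)

v_11(a) = 3 ≥ 1, so the series converges in ℤ_11 to 1/(1 − a) = 1/(1 − 51909) = -1/51908. Expand this rational in ℤ_11: compute digits iteratively via d_i = x_i mod 11, x_{i+1} = (x_i − d_i)/11. The first 5 digits are (1, 0, 0, 6, 3).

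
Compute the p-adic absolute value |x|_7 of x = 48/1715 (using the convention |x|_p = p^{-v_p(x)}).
|48/1715|_7 = 343

Step 1 — compute v_7(x) by factoring powers of 7 out of the numerator and denominator: v_7(48/1715) = -3. Step 2 — apply |x|_p = p^{-v_p(x)} = 7^{3} = 343.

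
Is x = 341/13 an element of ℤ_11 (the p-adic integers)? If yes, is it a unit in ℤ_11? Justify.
x ∈ ℤ_11 but not a unit; v_11(x) = 1 > 0

ℤ_11 = {x ∈ ℚ_11 : v_11(x) ≥ 0} and ℤ_11^× = {x ∈ ℤ_11 : v_11(x) = 0}. Here v_11(341/13) = v_11(num) − v_11(den) = 1; compare against these criteria.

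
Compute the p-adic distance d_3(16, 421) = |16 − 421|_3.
d_3(16, 421) = 1/81

Step 1 — x − y = 16 − 421 = -405. Step 2 — v_3(-405) = 4 (factor: -405 = −(3^4 · 5); the sign does not affect v_p). Step 3 — |x − y|_3 = 3^{-4} = 1/81.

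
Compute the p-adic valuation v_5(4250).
v_5(4250) = 3

v_5(n) is the largest exponent k such that 5^k divides n. Factor out: 4250 = 5^3 · 34. (Sign doesn't affect v_p.) So v_5(4250) = 3.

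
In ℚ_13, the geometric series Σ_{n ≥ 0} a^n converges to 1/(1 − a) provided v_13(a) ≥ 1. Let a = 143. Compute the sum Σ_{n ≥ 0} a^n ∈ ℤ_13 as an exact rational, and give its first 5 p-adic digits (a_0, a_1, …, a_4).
Σ a^n = 1/(1 − a) = -1/142;  first 5 digits = (1, 11, 4, 1, 2)

v_13(a) = 1 ≥ 1, so the series converges in ℤ_13 to 1/(1 − a) = 1/(1 − 143) = -1/142. Expand this rational in ℤ_13: compute digits iteratively via d_i = x_i mod 13, x_{i+1} = (x_i − d_i)/13. The first 5 digits are (1, 11, 4, 1, 2).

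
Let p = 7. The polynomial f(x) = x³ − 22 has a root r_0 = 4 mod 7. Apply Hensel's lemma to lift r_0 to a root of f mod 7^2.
r_1 = 46 (mod 49)

Hensel: r_{i+1} = r_i − f(r_i)/f′(r_i) mod 7^{i+2}, where f′(x) = 3x². Iterate:
  r_0 = 4 (mod 7)
  r_1 = 46 (mod 49)
Final: r = 46 with f(r) ≡ 0 mod 7^2.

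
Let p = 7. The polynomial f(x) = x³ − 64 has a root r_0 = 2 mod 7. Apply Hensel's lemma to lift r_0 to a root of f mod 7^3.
r_2 = 72 (mod 343)

Hensel: r_{i+1} = r_i − f(r_i)/f′(r_i) mod 7^{i+2}, where f′(x) = 3x². Iterate:
  r_0 = 2 (mod 7)
  r_1 = 23 (mod 49)
  r_2 = 72 (mod 343)
Final: r = 72 with f(r) ≡ 0 mod 7^3.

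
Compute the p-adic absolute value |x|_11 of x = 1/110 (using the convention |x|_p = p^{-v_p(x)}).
|1/110|_11 = 11

Step 1 — compute v_11(x) by factoring powers of 11 out of the numerator and denominator: v_11(1/110) = -1. Step 2 — apply |x|_p = p^{-v_p(x)} = 11^{1} = 11.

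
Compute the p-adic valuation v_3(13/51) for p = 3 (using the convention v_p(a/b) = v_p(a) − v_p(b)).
v_3(13/51) = -1

Factor powers of 3 from the numerator and denominator of the reduced fraction: 13 = 3^0 · 13 and 51 = 3^1 · 17. Apply v_p(a/b) = v_p(a) − v_p(b): v_3(13/51) = 0 − 1 = -1.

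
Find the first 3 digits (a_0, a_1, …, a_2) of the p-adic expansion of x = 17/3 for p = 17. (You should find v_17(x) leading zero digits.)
(a_0, …, a_2) = (0, 6, 11)

v_17(17/3) = 1, so a_0 = ... = a_0 = 0. Factor out: x = 17^1 · u with u = 1/3 a unit in ℤ_17. Expand u iteratively via a_{v+i} = u_i mod 17, u_{i+1} = (u_i − a_{v+i})/17:
  u_0 = 1/3;  a_1 = 6;  u_1 = (u_0 − 6)/17 = -1/3
  u_1 = -1/3;  a_2 = 11;  u_2 = (u_1 − 11)/17 = -2/3
Digits: (0, 6, 11).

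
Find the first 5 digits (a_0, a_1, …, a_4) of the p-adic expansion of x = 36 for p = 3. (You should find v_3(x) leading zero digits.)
(a_0, …, a_4) = (0, 0, 1, 1, 0)

v_3(36) = 2, so a_0 = ... = a_1 = 0. Factor out: x = 3^2 · u with u = 4 a unit in ℤ_3. Expand u iteratively via a_{v+i} = u_i mod 3, u_{i+1} = (u_i − a_{v+i})/3:
  u_0 = 4;  a_2 = 1;  u_1 = (u_0 − 1)/3 = 1
  u_1 = 1;  a_3 = 1;  u_2 = (u_1 − 1)/3 = 0
  u_2 = 0;  a_4 = 0;  u_3 = (u_2 − 0)/3 = 0
Digits: (0, 0, 1, 1, 0).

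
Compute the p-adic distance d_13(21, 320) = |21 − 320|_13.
d_13(21, 320) = 1/13

Step 1 — x − y = 21 − 320 = -299. Step 2 — v_13(-299) = 1 (factor: -299 = −(13^1 · 23); the sign does not affect v_p). Step 3 — |x − y|_13 = 13^{-1} = 1/13.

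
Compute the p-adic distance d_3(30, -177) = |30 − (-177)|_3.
d_3(30, -177) = 1/9

Step 1 — x − y = 30 − (-177) = 207. Step 2 — v_3(207) = 2 (factor: 207 = (3^2 · 23); the sign does not affect v_p). Step 3 — |x − y|_3 = 3^{-2} = 1/9.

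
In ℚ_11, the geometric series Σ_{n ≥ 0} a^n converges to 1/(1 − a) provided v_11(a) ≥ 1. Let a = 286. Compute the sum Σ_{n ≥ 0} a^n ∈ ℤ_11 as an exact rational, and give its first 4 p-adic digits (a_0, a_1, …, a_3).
Σ a^n = 1/(1 − a) = -1/285;  first 4 digits = (1, 4, 7, 4)

v_11(a) = 1 ≥ 1, so the series converges in ℤ_11 to 1/(1 − a) = 1/(1 − 286) = -1/285. Expand this rational in ℤ_11: compute digits iteratively via d_i = x_i mod 11, x_{i+1} = (x_i − d_i)/11. The first 4 digits are (1, 4, 7, 4).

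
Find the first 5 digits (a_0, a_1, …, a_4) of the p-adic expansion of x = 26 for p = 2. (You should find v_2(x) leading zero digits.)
(a_0, …, a_4) = (0, 1, 0, 1, 1)

v_2(26) = 1, so a_0 = ... = a_0 = 0. Factor out: x = 2^1 · u with u = 13 a unit in ℤ_2. Expand u iteratively via a_{v+i} = u_i mod 2, u_{i+1} = (u_i − a_{v+i})/2:
  u_0 = 13;  a_1 = 1;  u_1 = (u_0 − 1)/2 = 6
  u_1 = 6;  a_2 = 0;  u_2 = (u_1 − 0)/2 = 3
  u_2 = 3;  a_3 = 1;  u_3 = (u_2 − 1)/2 = 1
  u_3 = 1;  a_4 = 1;  u_4 = (u_3 − 1)/2 = 0
Digits: (0, 1, 0, 1, 1).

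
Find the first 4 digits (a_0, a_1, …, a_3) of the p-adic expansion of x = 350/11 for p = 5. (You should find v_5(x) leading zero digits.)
(a_0, …, a_3) = (0, 0, 4, 4)

v_5(350/11) = 2, so a_0 = ... = a_1 = 0. Factor out: x = 5^2 · u with u = 14/11 a unit in ℤ_5. Expand u iteratively via a_{v+i} = u_i mod 5, u_{i+1} = (u_i − a_{v+i})/5:
  u_0 = 14/11;  a_2 = 4;  u_1 = (u_0 − 4)/5 = -6/11
  u_1 = -6/11;  a_3 = 4;  u_2 = (u_1 − 4)/5 = -10/11
Digits: (0, 0, 4, 4).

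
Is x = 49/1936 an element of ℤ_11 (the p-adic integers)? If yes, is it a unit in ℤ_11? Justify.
x ∉ ℤ_11 (v_11(x) = -2 < 0)

ℤ_11 = {x ∈ ℚ_11 : v_11(x) ≥ 0} and ℤ_11^× = {x ∈ ℤ_11 : v_11(x) = 0}. Here v_11(49/1936) = v_11(num) − v_11(den) = -2; compare against these criteria.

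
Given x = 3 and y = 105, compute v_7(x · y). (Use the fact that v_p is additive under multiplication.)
v_7(315) = 1

v_p(x) = 0 (factor: 3 = 7^0 · 3); v_p(y) = 1 (factor: 105 = 7^1 · 15). Additivity: v_p(xy) = v_p(x) + v_p(y) = 0 + 1 = 1. (Direct check: xy = 315 = 7^1 · (45).)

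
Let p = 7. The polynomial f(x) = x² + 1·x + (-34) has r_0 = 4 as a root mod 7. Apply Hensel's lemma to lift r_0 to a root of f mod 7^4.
r_3 = 1677 (mod 2401)

Hensel: r_{i+1} = r_i − f(r_i)·(f′(r_i))^{-1} mod 7^{i+2}, f′(x) = 2x + 1. Iterate:
  r_0 = 4 (mod 7)
  r_1 = 11 (mod 49)
  r_2 = 305 (mod 343)
  r_3 = 1677 (mod 2401)
Final: r = 1677 satisfies f(r) ≡ 0 mod 7^4.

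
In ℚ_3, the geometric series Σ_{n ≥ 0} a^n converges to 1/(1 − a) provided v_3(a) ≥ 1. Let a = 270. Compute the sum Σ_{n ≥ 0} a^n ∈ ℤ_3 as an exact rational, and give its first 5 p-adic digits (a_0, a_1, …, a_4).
Σ a^n = 1/(1 − a) = -1/269;  first 5 digits = (1, 0, 0, 1, 0)

v_3(a) = 3 ≥ 1, so the series converges in ℤ_3 to 1/(1 − a) = 1/(1 − 270) = -1/269. Expand this rational in ℤ_3: compute digits iteratively via d_i = x_i mod 3, x_{i+1} = (x_i − d_i)/3. The first 5 digits are (1, 0, 0, 1, 0).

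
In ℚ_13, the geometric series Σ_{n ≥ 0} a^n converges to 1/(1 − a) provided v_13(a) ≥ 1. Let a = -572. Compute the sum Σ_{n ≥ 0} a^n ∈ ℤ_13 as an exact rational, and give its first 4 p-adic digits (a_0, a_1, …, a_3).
Σ a^n = 1/(1 − a) = 1/573;  first 4 digits = (1, 8, 8, 10)

v_13(a) = 1 ≥ 1, so the series converges in ℤ_13 to 1/(1 − a) = 1/(1 − (-572)) = 1/573. Expand this rational in ℤ_13: compute digits iteratively via d_i = x_i mod 13, x_{i+1} = (x_i − d_i)/13. The first 4 digits are (1, 8, 8, 10).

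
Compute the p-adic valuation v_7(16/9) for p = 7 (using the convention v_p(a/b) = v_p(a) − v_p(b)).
v_7(16/9) = 0

Factor powers of 7 from the numerator and denominator of the reduced fraction: 16 = 7^0 · 16 and 9 = 7^0 · 9. Apply v_p(a/b) = v_p(a) − v_p(b): v_7(16/9) = 0 − 0 = 0.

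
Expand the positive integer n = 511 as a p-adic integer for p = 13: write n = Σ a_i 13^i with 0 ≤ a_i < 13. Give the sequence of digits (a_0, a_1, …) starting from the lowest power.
(a_0, a_1, …) = (4, 0, 3)

Repeated division by 13 gives the digits low-to-high: 511 = 4 + 3·13^2. Digit sequence: (4, 0, 3).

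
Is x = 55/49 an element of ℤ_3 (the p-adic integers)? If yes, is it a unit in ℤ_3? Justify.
x ∈ ℤ_3^× (unit); v_3(x) = 0

ℤ_3 = {x ∈ ℚ_3 : v_3(x) ≥ 0} and ℤ_3^× = {x ∈ ℤ_3 : v_3(x) = 0}. Here v_3(55/49) = v_3(num) − v_3(den) = 0; compare against these criteria.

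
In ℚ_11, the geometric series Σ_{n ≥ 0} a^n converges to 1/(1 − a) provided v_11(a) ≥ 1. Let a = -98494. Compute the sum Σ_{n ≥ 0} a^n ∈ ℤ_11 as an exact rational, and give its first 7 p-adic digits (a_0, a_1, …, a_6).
Σ a^n = 1/(1 − a) = 1/98495;  first 7 digits = (1, 0, 0, 3, 4, 10, 8)

v_11(a) = 3 ≥ 1, so the series converges in ℤ_11 to 1/(1 − a) = 1/(1 − (-98494)) = 1/98495. Expand this rational in ℤ_11: compute digits iteratively via d_i = x_i mod 11, x_{i+1} = (x_i − d_i)/11. The first 7 digits are (1, 0, 0, 3, 4, 10, 8).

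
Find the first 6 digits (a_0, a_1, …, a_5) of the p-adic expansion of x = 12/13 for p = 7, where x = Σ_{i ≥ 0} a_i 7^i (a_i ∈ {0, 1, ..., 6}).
(a_0, …, a_5) = (2, 2, 4, 1, 3, 6)

v_7(12/13) = 0 (numerator and denominator both coprime to 7), so x ∈ ℤ_7^×. Compute digits iteratively via a_i = x_i mod 7, x_{i+1} = (x_i − a_i)/7, with x_0 = x:
  x_0 = 12/13;  a_0 = 2;  x_1 = (x_0 − 2)/7 = -2/13
  x_1 = -2/13;  a_1 = 2;  x_2 = (x_1 − 2)/7 = -4/13
  x_2 = -4/13;  a_2 = 4;  x_3 = (x_2 − 4)/7 = -8/13
  x_3 = -8/13;  a_3 = 1;  x_4 = (x_3 − 1)/7 = -3/13
  x_4 = -3/13;  a_4 = 3;  x_5 = (x_4 − 3)/7 = -6/13
  x_5 = -6/13;  a_5 = 6;  x_6 = (x_5 − 6)/7 = -12/13
Digits: (2, 2, 4, 1, 3, 6).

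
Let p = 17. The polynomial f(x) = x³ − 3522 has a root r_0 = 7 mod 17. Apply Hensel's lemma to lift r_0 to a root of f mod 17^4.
r_3 = 34687 (mod 83521)

Hensel: r_{i+1} = r_i − f(r_i)/f′(r_i) mod 17^{i+2}, where f′(x) = 3x². Iterate:
  r_0 = 7 (mod 17)
  r_1 = 7 (mod 289)
  r_2 = 296 (mod 4913)
  r_3 = 34687 (mod 83521)
Final: r = 34687 with f(r) ≡ 0 mod 17^4.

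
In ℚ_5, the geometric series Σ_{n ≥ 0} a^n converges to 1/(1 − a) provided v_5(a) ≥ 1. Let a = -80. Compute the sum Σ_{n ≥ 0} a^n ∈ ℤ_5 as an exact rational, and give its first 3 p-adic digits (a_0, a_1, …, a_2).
Σ a^n = 1/(1 − a) = 1/81;  first 3 digits = (1, 4, 2)

v_5(a) = 1 ≥ 1, so the series converges in ℤ_5 to 1/(1 − a) = 1/(1 − (-80)) = 1/81. Expand this rational in ℤ_5: compute digits iteratively via d_i = x_i mod 5, x_{i+1} = (x_i − d_i)/5. The first 3 digits are (1, 4, 2).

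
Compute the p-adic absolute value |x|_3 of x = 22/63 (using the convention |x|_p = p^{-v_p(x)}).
|22/63|_3 = 9

Step 1 — compute v_3(x) by factoring powers of 3 out of the numerator and denominator: v_3(22/63) = -2. Step 2 — apply |x|_p = p^{-v_p(x)} = 3^{2} = 9.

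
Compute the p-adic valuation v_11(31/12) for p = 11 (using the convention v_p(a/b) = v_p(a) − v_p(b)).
v_11(31/12) = 0

Factor powers of 11 from the numerator and denominator of the reduced fraction: 31 = 11^0 · 31 and 12 = 11^0 · 12. Apply v_p(a/b) = v_p(a) − v_p(b): v_11(31/12) = 0 − 0 = 0.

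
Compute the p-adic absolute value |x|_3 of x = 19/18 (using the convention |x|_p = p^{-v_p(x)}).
|19/18|_3 = 9

Step 1 — compute v_3(x) by factoring powers of 3 out of the numerator and denominator: v_3(19/18) = -2. Step 2 — apply |x|_p = p^{-v_p(x)} = 3^{2} = 9.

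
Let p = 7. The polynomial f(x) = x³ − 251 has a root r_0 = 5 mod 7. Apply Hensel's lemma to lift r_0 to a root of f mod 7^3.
r_2 = 187 (mod 343)

Hensel: r_{i+1} = r_i − f(r_i)/f′(r_i) mod 7^{i+2}, where f′(x) = 3x². Iterate:
  r_0 = 5 (mod 7)
  r_1 = 40 (mod 49)
  r_2 = 187 (mod 343)
Final: r = 187 with f(r) ≡ 0 mod 7^3.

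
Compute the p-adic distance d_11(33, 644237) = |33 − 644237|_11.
d_11(33, 644237) = 1/161051

Step 1 — x − y = 33 − 644237 = -644204. Step 2 — v_11(-644204) = 5 (factor: -644204 = −(11^5 · 4); the sign does not affect v_p). Step 3 — |x − y|_11 = 11^{-5} = 1/161051.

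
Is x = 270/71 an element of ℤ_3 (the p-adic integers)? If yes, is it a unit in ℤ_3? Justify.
x ∈ ℤ_3 but not a unit; v_3(x) = 3 > 0

ℤ_3 = {x ∈ ℚ_3 : v_3(x) ≥ 0} and ℤ_3^× = {x ∈ ℤ_3 : v_3(x) = 0}. Here v_3(270/71) = v_3(num) − v_3(den) = 3; compare against these criteria.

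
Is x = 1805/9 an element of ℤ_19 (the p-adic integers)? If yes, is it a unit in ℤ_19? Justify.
x ∈ ℤ_19 but not a unit; v_19(x) = 2 > 0

ℤ_19 = {x ∈ ℚ_19 : v_19(x) ≥ 0} and ℤ_19^× = {x ∈ ℤ_19 : v_19(x) = 0}. Here v_19(1805/9) = v_19(num) − v_19(den) = 2; compare against these criteria.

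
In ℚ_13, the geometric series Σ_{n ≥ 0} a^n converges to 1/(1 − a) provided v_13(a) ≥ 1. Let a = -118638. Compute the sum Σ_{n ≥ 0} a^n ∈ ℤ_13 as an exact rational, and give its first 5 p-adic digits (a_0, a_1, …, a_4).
Σ a^n = 1/(1 − a) = 1/118639;  first 5 digits = (1, 0, 0, 11, 8)

v_13(a) = 3 ≥ 1, so the series converges in ℤ_13 to 1/(1 − a) = 1/(1 − (-118638)) = 1/118639. Expand this rational in ℤ_13: compute digits iteratively via d_i = x_i mod 13, x_{i+1} = (x_i − d_i)/13. The first 5 digits are (1, 0, 0, 11, 8).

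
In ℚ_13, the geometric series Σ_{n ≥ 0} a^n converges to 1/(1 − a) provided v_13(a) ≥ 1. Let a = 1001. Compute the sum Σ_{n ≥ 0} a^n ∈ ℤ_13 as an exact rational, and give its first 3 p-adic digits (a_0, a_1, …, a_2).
Σ a^n = 1/(1 − a) = -1/1000;  first 3 digits = (1, 12, 6)

v_13(a) = 1 ≥ 1, so the series converges in ℤ_13 to 1/(1 − a) = 1/(1 − 1001) = -1/1000. Expand this rational in ℤ_13: compute digits iteratively via d_i = x_i mod 13, x_{i+1} = (x_i − d_i)/13. The first 3 digits are (1, 12, 6).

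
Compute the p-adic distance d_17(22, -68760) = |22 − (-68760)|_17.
d_17(22, -68760) = 1/4913

Step 1 — x − y = 22 − (-68760) = 68782. Step 2 — v_17(68782) = 3 (factor: 68782 = (17^3 · 14); the sign does not affect v_p). Step 3 — |x − y|_17 = 17^{-3} = 1/4913.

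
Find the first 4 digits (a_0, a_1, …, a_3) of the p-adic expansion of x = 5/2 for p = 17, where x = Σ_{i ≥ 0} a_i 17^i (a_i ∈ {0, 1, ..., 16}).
(a_0, …, a_3) = (11, 8, 8, 8)

v_17(5/2) = 0 (numerator and denominator both coprime to 17), so x ∈ ℤ_17^×. Compute digits iteratively via a_i = x_i mod 17, x_{i+1} = (x_i − a_i)/17, with x_0 = x:
  x_0 = 5/2;  a_0 = 11;  x_1 = (x_0 − 11)/17 = -1/2
  x_1 = -1/2;  a_1 = 8;  x_2 = (x_1 − 8)/17 = -1/2
  x_2 = -1/2;  a_2 = 8;  x_3 = (x_2 − 8)/17 = -1/2
  x_3 = -1/2;  a_3 = 8;  x_4 = (x_3 − 8)/17 = -1/2
Digits: (11, 8, 8, 8).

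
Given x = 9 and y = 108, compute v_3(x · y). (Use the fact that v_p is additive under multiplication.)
v_3(972) = 5

v_p(x) = 2 (factor: 9 = 3^2 · 1); v_p(y) = 3 (factor: 108 = 3^3 · 4). Additivity: v_p(xy) = v_p(x) + v_p(y) = 2 + 3 = 5. (Direct check: xy = 972 = 3^5 · (4).)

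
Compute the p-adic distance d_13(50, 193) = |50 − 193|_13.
d_13(50, 193) = 1/13

Step 1 — x − y = 50 − 193 = -143. Step 2 — v_13(-143) = 1 (factor: -143 = −(13^1 · 11); the sign does not affect v_p). Step 3 — |x − y|_13 = 13^{-1} = 1/13.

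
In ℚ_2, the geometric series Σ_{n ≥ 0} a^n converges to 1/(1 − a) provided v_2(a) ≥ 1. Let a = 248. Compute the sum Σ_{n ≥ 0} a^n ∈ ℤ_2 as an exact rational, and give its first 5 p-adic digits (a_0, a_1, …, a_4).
Σ a^n = 1/(1 − a) = -1/247;  first 5 digits = (1, 0, 0, 1, 1)

v_2(a) = 3 ≥ 1, so the series converges in ℤ_2 to 1/(1 − a) = 1/(1 − 248) = -1/247. Expand this rational in ℤ_2: compute digits iteratively via d_i = x_i mod 2, x_{i+1} = (x_i − d_i)/2. The first 5 digits are (1, 0, 0, 1, 1).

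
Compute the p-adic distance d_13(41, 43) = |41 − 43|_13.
d_13(41, 43) = 1

Step 1 — x − y = 41 − 43 = -2. Step 2 — v_13(-2) = 0 (factor: -2 = −(13^0 · 2); the sign does not affect v_p). Step 3 — |x − y|_13 = 13^{0} = 1.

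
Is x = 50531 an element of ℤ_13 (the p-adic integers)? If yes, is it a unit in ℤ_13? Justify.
x ∈ ℤ_13 but not a unit; v_13(x) = 3 > 0

ℤ_13 = {x ∈ ℚ_13 : v_13(x) ≥ 0} and ℤ_13^× = {x ∈ ℤ_13 : v_13(x) = 0}. Here v_13(50531) = v_13(num) − v_13(den) = 3; compare against these criteria.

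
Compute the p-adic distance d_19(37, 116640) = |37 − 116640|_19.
d_19(37, 116640) = 1/6859

Step 1 — x − y = 37 − 116640 = -116603. Step 2 — v_19(-116603) = 3 (factor: -116603 = −(19^3 · 17); the sign does not affect v_p). Step 3 — |x − y|_19 = 19^{-3} = 1/6859.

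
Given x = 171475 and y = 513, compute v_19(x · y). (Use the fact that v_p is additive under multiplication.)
v_19(87966675) = 4

v_p(x) = 3 (factor: 171475 = 19^3 · 25); v_p(y) = 1 (factor: 513 = 19^1 · 27). Additivity: v_p(xy) = v_p(x) + v_p(y) = 3 + 1 = 4. (Direct check: xy = 87966675 = 19^4 · (675).)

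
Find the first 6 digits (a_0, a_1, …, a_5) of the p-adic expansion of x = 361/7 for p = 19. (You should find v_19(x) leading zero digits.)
(a_0, …, a_5) = (0, 0, 11, 13, 2, 8)

v_19(361/7) = 2, so a_0 = ... = a_1 = 0. Factor out: x = 19^2 · u with u = 1/7 a unit in ℤ_19. Expand u iteratively via a_{v+i} = u_i mod 19, u_{i+1} = (u_i − a_{v+i})/19:
  u_0 = 1/7;  a_2 = 11;  u_1 = (u_0 − 11)/19 = -4/7
  u_1 = -4/7;  a_3 = 13;  u_2 = (u_1 − 13)/19 = -5/7
  u_2 = -5/7;  a_4 = 2;  u_3 = (u_2 − 2)/19 = -1/7
  u_3 = -1/7;  a_5 = 8;  u_4 = (u_3 − 8)/19 = -3/7
Digits: (0, 0, 11, 13, 2, 8).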